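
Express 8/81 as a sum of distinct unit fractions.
1/11 + 1/128 + 1/22810 + 1/1300717440

Greedy algorithm:
8/81: ceiling(81/8) = 11, use 1/11
7/891: ceiling(891/7) = 128, use 1/128
5/114048: ceiling(114048/5) = 22810, use 1/22810
1/1300717440: ceiling(1300717440/1) = 1300717440, use 1/1300717440
Result: 8/81 = 1/11 + 1/128 + 1/22810 + 1/1300717440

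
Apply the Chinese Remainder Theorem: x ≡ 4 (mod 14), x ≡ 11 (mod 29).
214

Using Chinese Remainder Theorem:
M = 14 × 29 = 406
M1 = 29, M2 = 14
y1 = 29^(-1) mod 14 = 1
y2 = 14^(-1) mod 29 = 27
x = (4×29×1 + 11×14×27) mod 406 = 214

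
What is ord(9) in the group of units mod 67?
11

67 is prime, so ord(9) divides φ(67) = 66.
Divisors of 66: 1, 2, 3, 6, 11, 22, 33, 66.
Repeated squaring: 9^1 ≡ 9, 9^2 ≡ 14, 9^4 ≡ 62, 9^8 ≡ 25, 9^16 ≡ 22, 9^32 ≡ 15, 9^64 ≡ 24 (mod 67).
Test 9^d mod 67 for each divisor d in increasing order:
9^1 ≡ 9
9^2 ≡ 14
9^3 = 9^2·9^1 ≡ 59
9^6 = 9^4·9^2 ≡ 64
9^11 = 9^8·9^2·9^1 ≡ 1  ← first divisor giving 1
The order is 11.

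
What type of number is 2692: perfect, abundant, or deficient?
deficient

Proper divisors of 2692: sum = 1 + 2 + 4 + 673 + 1346 = 2026
Since 2026 < 2692, 2692 is deficient.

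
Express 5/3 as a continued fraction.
[1; 1, 2]

Euclidean algorithm steps:
5 = 1 × 3 + 2
3 = 1 × 2 + 1
2 = 2 × 1 + 0
Continued fraction: [1; 1, 2]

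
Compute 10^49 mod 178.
142

Repeated squaring. Binary of 49 = 110001.
10^1 ≡ 10 (mod 178); 10^2 ≡ 100 (mod 178); 10^4 ≡ 32 (mod 178); 10^8 ≡ 134 (mod 178); 10^16 ≡ 156 (mod 178); 10^32 ≡ 128 (mod 178)
10^49 = 10^1 × 10^16 × 10^32 ≡ 142 (mod 178)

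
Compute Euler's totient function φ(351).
216

351 = 3^3 × 13
φ(n) = n × ∏(1 - 1/p) for each prime p dividing n
φ(351) = 351 × (1 - 1/3) × (1 - 1/13) = 216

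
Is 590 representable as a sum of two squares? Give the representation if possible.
Not possible

Factorization: 590 = 2 × 5 × 59
By Fermat: n is sum of two squares iff every prime p ≡ 3 (mod 4) appears to even power.
Prime(s) ≡ 3 (mod 4) with odd exponent: [(59, 1)]
Therefore 590 cannot be expressed as a² + b².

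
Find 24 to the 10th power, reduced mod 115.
1

Repeated squaring. Binary of 10 = 1010.
24^1 ≡ 24 (mod 115); 24^2 ≡ 1 (mod 115); 24^4 ≡ 1 (mod 115); 24^8 ≡ 1 (mod 115)
24^10 = 24^2 × 24^8 ≡ 1 (mod 115)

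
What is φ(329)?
276

329 = 7 × 47
φ(n) = n × ∏(1 - 1/p) for each prime p dividing n
φ(329) = 329 × (1 - 1/7) × (1 - 1/47) = 276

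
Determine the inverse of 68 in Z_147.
80

gcd(68, 147) = 1, so the inverse exists.
Extended Euclidean algorithm on (147, 68):
147 = 2 × 68 + 11  ⟹  11 = (1)·147 + (-2)·68
68 = 6 × 11 + 2  ⟹  2 = (-6)·147 + (13)·68
11 = 5 × 2 + 1  ⟹  1 = (31)·147 + (-67)·68
So (-67)·68 ≡ 1 (mod 147), i.e. 68^(-1) ≡ -67 ≡ 80 (mod 147).
Check: 68 × 80 = 5440 ≡ 1 (mod 147)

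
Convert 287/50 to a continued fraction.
[5; 1, 2, 1, 5, 2]

Euclidean algorithm steps:
287 = 5 × 50 + 37
50 = 1 × 37 + 13
37 = 2 × 13 + 11
13 = 1 × 11 + 2
11 = 5 × 2 + 1
2 = 2 × 1 + 0
Continued fraction: [5; 1, 2, 1, 5, 2]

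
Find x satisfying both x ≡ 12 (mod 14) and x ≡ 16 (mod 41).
180

Using Chinese Remainder Theorem:
M = 14 × 41 = 574
M1 = 41, M2 = 14
y1 = 41^(-1) mod 14 = 13
y2 = 14^(-1) mod 41 = 3
x = (12×41×13 + 16×14×3) mod 574 = 180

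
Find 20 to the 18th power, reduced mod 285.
115

Repeated squaring. Binary of 18 = 10010.
20^1 ≡ 20 (mod 285); 20^2 ≡ 115 (mod 285); 20^4 ≡ 115 (mod 285); 20^8 ≡ 115 (mod 285); 20^16 ≡ 115 (mod 285)
20^18 = 20^2 × 20^16 ≡ 115 (mod 285)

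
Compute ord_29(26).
28

29 is prime, so ord(26) divides φ(29) = 28.
Divisors of 28: 1, 2, 4, 7, 14, 28.
Repeated squaring: 26^1 ≡ 26, 26^2 ≡ 9, 26^4 ≡ 23, 26^8 ≡ 7, 26^16 ≡ 20 (mod 29).
Test 26^d mod 29 for each divisor d in increasing order:
26^1 ≡ 26
26^2 ≡ 9
26^4 ≡ 23
26^7 = 26^4·26^2·26^1 ≡ 17
26^14 = 26^8·26^4·26^2 ≡ 28
26^28 = 26^16·26^8·26^4 ≡ 1  ← first divisor giving 1
The order is 28.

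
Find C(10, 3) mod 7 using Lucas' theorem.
1

Using Lucas' theorem:
Write n=10 and k=3 in base 7:
n in base 7: [1, 3]
k in base 7: [0, 3]
C(10,3) mod 7 = ∏ C(n_i, k_i) mod 7
Digit binomials (mod 7): C(1,0) = 1; C(3,3) = 1
Product: 1 × 1 = 1 ≡ 1 (mod 7)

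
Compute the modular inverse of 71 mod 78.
11

gcd(71, 78) = 1, so the inverse exists.
Extended Euclidean algorithm on (78, 71):
78 = 1 × 71 + 7  ⟹  7 = (1)·78 + (-1)·71
71 = 10 × 7 + 1  ⟹  1 = (-10)·78 + (11)·71
So (11)·71 ≡ 1 (mod 78), i.e. 71^(-1) ≡ 11 (mod 78).
Check: 71 × 11 = 781 ≡ 1 (mod 78)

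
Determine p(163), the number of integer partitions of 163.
142798995930

p(n) counts ways to write n as a sum of positive integers (order ignored).
Euler's pentagonal recurrence: p(k) = p(k-1) + p(k-2) - p(k-5) - p(k-7) + p(k-12) + p(k-15) - ... (offsets j(3j∓1)/2, signs ++--, p(0)=1, p(<0)=0).
DP table for k = 0..162: p(0)=1, p(1)=1, p(2)=2, p(3)=3, p(4)=5, p(5)=7, p(6)=11, p(7)=15, p(8)=22, p(9)=30, p(10)=42, p(11)=56, p(12)=77, p(13)=101, p(14)=135, p(15)=176, p(16)=231, p(17)=297, p(18)=385, p(19)=490, p(20)=627, p(21)=792, p(22)=1002, p(23)=1255, p(24)=1575, p(25)=1958, p(26)=2436, p(27)=3010, p(28)=3718, p(29)=4565, p(30)=5604, p(31)=6842, p(32)=8349, p(33)=10143, p(34)=12310, p(35)=14883, p(36)=17977, p(37)=21637, p(38)=26015, p(39)=31185, p(40)=37338, p(41)=44583, p(42)=53174, p(43)=63261, p(44)=75175, p(45)=89134, p(46)=105558, p(47)=124754, p(48)=147273, p(49)=173525, p(50)=204226, p(51)=239943, p(52)=281589, p(53)=329931, p(54)=386155, p(55)=451276, p(56)=526823, p(57)=614154, p(58)=715220, p(59)=831820, p(60)=966467, p(61)=1121505, p(62)=1300156, p(63)=1505499, p(64)=1741630, p(65)=2012558, p(66)=2323520, p(67)=2679689, p(68)=3087735, p(69)=3554345, p(70)=4087968, p(71)=4697205, p(72)=5392783, p(73)=6185689, p(74)=7089500, p(75)=8118264, p(76)=9289091, p(77)=10619863, p(78)=12132164, p(79)=13848650, p(80)=15796476, p(81)=18004327, p(82)=20506255, p(83)=23338469, p(84)=26543660, p(85)=30167357, p(86)=34262962, p(87)=38887673, p(88)=44108109, p(89)=49995925, p(90)=56634173, p(91)=64112359, p(92)=72533807, p(93)=82010177, p(94)=92669720, p(95)=104651419, p(96)=118114304, p(97)=133230930, p(98)=150198136, p(99)=169229875, p(100)=190569292, p(101)=214481126, p(102)=241265379, p(103)=271248950, p(104)=304801365, p(105)=342325709, p(106)=384276336, p(107)=431149389, p(108)=483502844, p(109)=541946240, p(110)=607163746, p(111)=679903203, p(112)=761002156, p(113)=851376628, p(114)=952050665, p(115)=1064144451, p(116)=1188908248, p(117)=1327710076, p(118)=1482074143, p(119)=1653668665, p(120)=1844349560, p(121)=2056148051, p(122)=2291320912, p(123)=2552338241, p(124)=2841940500, p(125)=3163127352, p(126)=3519222692, p(127)=3913864295, p(128)=4351078600, p(129)=4835271870, p(130)=5371315400, p(131)=5964539504, p(132)=6620830889, p(133)=7346629512, p(134)=8149040695, p(135)=9035836076, p(136)=10015581680, p(137)=11097645016, p(138)=12292341831, p(139)=13610949895, p(140)=15065878135, p(141)=16670689208, p(142)=18440293320, p(143)=20390982757, p(144)=22540654445, p(145)=24908858009, p(146)=27517052599, p(147)=30388671978, p(148)=33549419497, p(149)=37027355200, p(150)=40853235313, p(151)=45060624582, p(152)=49686288421, p(153)=54770336324, p(154)=60356673280, p(155)=66493182097, p(156)=73232243759, p(157)=80630964769, p(158)=88751778802, p(159)=97662728555, p(160)=107438159466, p(161)=118159068427, p(162)=129913904637.
Final step: p(163) = p(162) + p(161) - p(158) - p(156) + p(151) + p(148) - p(141) - p(137) + p(128) + p(123) - p(112) - p(106) + p(93) + p(86) - p(71) - p(63) + p(46) + p(37) - p(18) - p(8)
= 129913904637 + 118159068427 - 88751778802 - 73232243759 + 45060624582 + 33549419497 - 16670689208 - 11097645016 + 4351078600 + 2552338241 - 761002156 - 384276336 + 82010177 + 34262962 - 4697205 - 1505499 + 105558 + 21637 - 385 - 22
= 142798995930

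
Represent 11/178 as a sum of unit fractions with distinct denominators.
1/17 + 1/337 + 1/145681 + 1/29711989585 + 1/1471337208468868797457 + 1/6494499543074890436870241790813851000203090

Greedy algorithm:
11/178: ceiling(178/11) = 17, use 1/17
9/3026: ceiling(3026/9) = 337, use 1/337
7/1019762: ceiling(1019762/7) = 145681, use 1/145681
5/148559947922: ceiling(148559947922/5) = 29711989585, use 1/29711989585
3/4414011625406606392370: ceiling(4414011625406606392370/3) = 1471337208468868797457, use 1/1471337208468868797457
1/6494499543074890436870241790813851000203090: ceiling(6494499543074890436870241790813851000203090/1) = 6494499543074890436870241790813851000203090, use 1/6494499543074890436870241790813851000203090
Result: 11/178 = 1/17 + 1/337 + 1/145681 + 1/29711989585 + 1/1471337208468868797457 + 1/6494499543074890436870241790813851000203090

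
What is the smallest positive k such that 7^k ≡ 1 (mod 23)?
22

23 is prime, so ord(7) divides φ(23) = 22.
Divisors of 22: 1, 2, 11, 22.
Repeated squaring: 7^1 ≡ 7, 7^2 ≡ 3, 7^4 ≡ 9, 7^8 ≡ 12, 7^16 ≡ 6 (mod 23).
Test 7^d mod 23 for each divisor d in increasing order:
7^1 ≡ 7
7^2 ≡ 3
7^11 = 7^8·7^2·7^1 ≡ 22
7^22 = 7^16·7^4·7^2 ≡ 1  ← first divisor giving 1
The order is 22.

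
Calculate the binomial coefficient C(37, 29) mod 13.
9

Using Lucas' theorem:
Write n=37 and k=29 in base 13:
n in base 13: [2, 11]
k in base 13: [2, 3]
C(37,29) mod 13 = ∏ C(n_i, k_i) mod 13
Digit binomials (mod 13): C(2,2) = 1; C(11,3) = 165 ≡ 9
Product: 1 × 9 = 9 ≡ 9 (mod 13)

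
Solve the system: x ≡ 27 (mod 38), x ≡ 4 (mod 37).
559

Using Chinese Remainder Theorem:
M = 38 × 37 = 1406
M1 = 37, M2 = 38
y1 = 37^(-1) mod 38 = 37
y2 = 38^(-1) mod 37 = 1
x = (27×37×37 + 4×38×1) mod 1406 = 559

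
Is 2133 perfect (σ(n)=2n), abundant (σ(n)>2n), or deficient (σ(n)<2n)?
deficient

Proper divisors of 2133: sum = 1 + 3 + 9 + 27 + 79 + 237 + 711 = 1067
Since 1067 < 2133, 2133 is deficient.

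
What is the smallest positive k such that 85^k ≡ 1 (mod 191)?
95

191 is prime, so ord(85) divides φ(191) = 190.
Divisors of 190: 1, 2, 5, 10, 19, 38, 95, 190.
Repeated squaring: 85^1 ≡ 85, 85^2 ≡ 158, 85^4 ≡ 134, 85^8 ≡ 2, 85^16 ≡ 4, 85^32 ≡ 16, 85^64 ≡ 65, 85^128 ≡ 23 (mod 191).
Test 85^d mod 191 for each divisor d in increasing order:
85^1 ≡ 85
85^2 ≡ 158
85^5 = 85^4·85^1 ≡ 121
85^10 = 85^8·85^2 ≡ 125
85^19 = 85^16·85^2·85^1 ≡ 49
85^38 = 85^32·85^4·85^2 ≡ 109
85^95 = 85^64·85^16·85^8·85^4·85^2·85^1 ≡ 1  ← first divisor giving 1
The order is 95.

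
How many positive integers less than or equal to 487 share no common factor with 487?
486

487 = 487
φ(n) = n × ∏(1 - 1/p) for each prime p dividing n
φ(487) = 487 × (1 - 1/487) = 486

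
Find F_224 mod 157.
70

Matrix identity: Q^n = [[F_(n+1), F_n], [F_n, F_(n-1)]] with Q = [[1,1],[1,0]].
n = 224 = 11100000₂. Square-and-multiply, entries mod 157:
Q^1 = [[1,1],[1,0]]
Q^3 = (Q^1)²·Q = [[3,2],[2,1]]
Q^7 = (Q^3)²·Q = [[21,13],[13,8]]
Q^14 = (Q^7)² = [[139,63],[63,76]]
Q^28 = (Q^14)² = [[54,43],[43,11]]
Q^56 = (Q^28)² = [[55,126],[126,86]]
Q^112 = (Q^56)² = [[61,25],[25,36]]
Q^224 = (Q^112)² = [[107,70],[70,37]]
F_224 mod 157 = Q^224[0][1] = 70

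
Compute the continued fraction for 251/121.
[2; 13, 2, 4]

Euclidean algorithm steps:
251 = 2 × 121 + 9
121 = 13 × 9 + 4
9 = 2 × 4 + 1
4 = 4 × 1 + 0
Continued fraction: [2; 13, 2, 4]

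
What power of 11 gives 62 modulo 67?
12

Baby-step giant-step with step n = ⌈√67⌉ = 9.
Baby steps 11^j mod 67 (j:value) for j=0..8: 0:1, 1:11, 2:54, 3:58, 4:35, 5:50, 6:14, 7:20, 8:19.
Giant-step multiplier: 11^(-9) ≡ 11^(66-9) = 11^57 ≡ 42 (mod 67).
Giant steps γ_i = 62·42^i mod 67: γ_0=62, γ_1=58 (in table at j=3).
x = i·n + j = 1·9 + 3 = 12.
Check: 11^12 ≡ 62 (mod 67).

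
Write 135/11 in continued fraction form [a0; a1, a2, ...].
[12; 3, 1, 2]

Euclidean algorithm steps:
135 = 12 × 11 + 3
11 = 3 × 3 + 2
3 = 1 × 2 + 1
2 = 2 × 1 + 0
Continued fraction: [12; 3, 1, 2]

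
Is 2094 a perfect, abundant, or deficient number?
abundant

Proper divisors of 2094: sum = 1 + 2 + 3 + 6 + 349 + 698 + 1047 = 2106
Since 2106 > 2094, 2094 is abundant.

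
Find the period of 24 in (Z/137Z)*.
136

137 is prime, so ord(24) divides φ(137) = 136.
Divisors of 136: 1, 2, 4, 8, 17, 34, 68, 136.
Repeated squaring: 24^1 ≡ 24, 24^2 ≡ 28, 24^4 ≡ 99, 24^8 ≡ 74, 24^16 ≡ 133, 24^32 ≡ 16, 24^64 ≡ 119, 24^128 ≡ 50 (mod 137).
Test 24^d mod 137 for each divisor d in increasing order:
24^1 ≡ 24
24^2 ≡ 28
24^4 ≡ 99
24^8 ≡ 74
24^17 = 24^16·24^1 ≡ 41
24^34 = 24^32·24^2 ≡ 37
24^68 = 24^64·24^4 ≡ 136
24^136 = 24^128·24^8 ≡ 1  ← first divisor giving 1
The order is 136.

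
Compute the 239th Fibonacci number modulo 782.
369

Matrix identity: Q^n = [[F_(n+1), F_n], [F_n, F_(n-1)]] with Q = [[1,1],[1,0]].
n = 239 = 11101111₂. Square-and-multiply, entries mod 782:
Q^1 = [[1,1],[1,0]]
Q^3 = (Q^1)²·Q = [[3,2],[2,1]]
Q^7 = (Q^3)²·Q = [[21,13],[13,8]]
Q^14 = (Q^7)² = [[610,377],[377,233]]
Q^29 = (Q^14)²·Q = [[774,455],[455,319]]
Q^59 = (Q^29)²·Q = [[604,641],[641,745]]
Q^119 = (Q^59)²·Q = [[552,735],[735,599]]
Q^239 = (Q^119)²·Q = [[230,369],[369,643]]
F_239 mod 782 = Q^239[0][1] = 369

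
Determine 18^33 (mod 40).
8

Repeated squaring. Binary of 33 = 100001.
18^1 ≡ 18 (mod 40); 18^2 ≡ 4 (mod 40); 18^4 ≡ 16 (mod 40); 18^8 ≡ 16 (mod 40); 18^16 ≡ 16 (mod 40); 18^32 ≡ 16 (mod 40)
18^33 = 18^1 × 18^32 ≡ 8 (mod 40)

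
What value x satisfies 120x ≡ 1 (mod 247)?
35

gcd(120, 247) = 1, so the inverse exists.
Extended Euclidean algorithm on (247, 120):
247 = 2 × 120 + 7  ⟹  7 = (1)·247 + (-2)·120
120 = 17 × 7 + 1  ⟹  1 = (-17)·247 + (35)·120
So (35)·120 ≡ 1 (mod 247), i.e. 120^(-1) ≡ 35 (mod 247).
Check: 120 × 35 = 4200 ≡ 1 (mod 247)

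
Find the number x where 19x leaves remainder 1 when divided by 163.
103

gcd(19, 163) = 1, so the inverse exists.
Extended Euclidean algorithm on (163, 19):
163 = 8 × 19 + 11  ⟹  11 = (1)·163 + (-8)·19
19 = 1 × 11 + 8  ⟹  8 = (-1)·163 + (9)·19
11 = 1 × 8 + 3  ⟹  3 = (2)·163 + (-17)·19
8 = 2 × 3 + 2  ⟹  2 = (-5)·163 + (43)·19
3 = 1 × 2 + 1  ⟹  1 = (7)·163 + (-60)·19
So (-60)·19 ≡ 1 (mod 163), i.e. 19^(-1) ≡ -60 ≡ 103 (mod 163).
Check: 19 × 103 = 1957 ≡ 1 (mod 163)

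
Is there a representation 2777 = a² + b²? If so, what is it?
29² + 44² (a=29, b=44)

Factorization: 2777 = 2777
By Fermat: n is sum of two squares iff every prime p ≡ 3 (mod 4) appears to even power.
All primes ≡ 3 (mod 4) appear to even power.
Search a = 0, 1, 2, … for 2777 - a² a perfect square: first hit at a = 29: 2777 - 841 = 1936 = 44².
2777 = 29² + 44² = 841 + 1936 ✓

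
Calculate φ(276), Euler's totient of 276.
88

276 = 2^2 × 3 × 23
φ(n) = n × ∏(1 - 1/p) for each prime p dividing n
φ(276) = 276 × (1 - 1/2) × (1 - 1/3) × (1 - 1/23) = 88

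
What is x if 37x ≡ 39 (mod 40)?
x ≡ 27 (mod 40)

gcd(37, 40) = 1, which divides 39, so solutions exist.
Find 37^(-1) mod 40 by the extended Euclidean algorithm:
40 = 1 × 37 + 3  ⟹  3 = (1)·40 + (-1)·37
37 = 12 × 3 + 1  ⟹  1 = (-12)·40 + (13)·37
So (13)·37 ≡ 1 (mod 40), i.e. 37^(-1) ≡ 13 (mod 40).
x ≡ 13 × 39 = 507 ≡ 27 (mod 40).
Check: 37 × 27 = 999 ≡ 39 (mod 40).
Unique solution: x ≡ 27 (mod 40)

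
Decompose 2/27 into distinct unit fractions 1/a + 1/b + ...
1/14 + 1/378

Greedy algorithm:
2/27: ceiling(27/2) = 14, use 1/14
1/378: ceiling(378/1) = 378, use 1/378
Result: 2/27 = 1/14 + 1/378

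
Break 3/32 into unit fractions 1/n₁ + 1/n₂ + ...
1/11 + 1/352

Greedy algorithm:
3/32: ceiling(32/3) = 11, use 1/11
1/352: ceiling(352/1) = 352, use 1/352
Result: 3/32 = 1/11 + 1/352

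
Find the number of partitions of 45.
89134

p(n) counts ways to write n as a sum of positive integers (order ignored).
Euler's pentagonal recurrence: p(k) = p(k-1) + p(k-2) - p(k-5) - p(k-7) + p(k-12) + p(k-15) - ... (offsets j(3j∓1)/2, signs ++--, p(0)=1, p(<0)=0).
DP table for k = 0..44: p(0)=1, p(1)=1, p(2)=2, p(3)=3, p(4)=5, p(5)=7, p(6)=11, p(7)=15, p(8)=22, p(9)=30, p(10)=42, p(11)=56, p(12)=77, p(13)=101, p(14)=135, p(15)=176, p(16)=231, p(17)=297, p(18)=385, p(19)=490, p(20)=627, p(21)=792, p(22)=1002, p(23)=1255, p(24)=1575, p(25)=1958, p(26)=2436, p(27)=3010, p(28)=3718, p(29)=4565, p(30)=5604, p(31)=6842, p(32)=8349, p(33)=10143, p(34)=12310, p(35)=14883, p(36)=17977, p(37)=21637, p(38)=26015, p(39)=31185, p(40)=37338, p(41)=44583, p(42)=53174, p(43)=63261, p(44)=75175.
Final step: p(45) = p(44) + p(43) - p(40) - p(38) + p(33) + p(30) - p(23) - p(19) + p(10) + p(5)
= 75175 + 63261 - 37338 - 26015 + 10143 + 5604 - 1255 - 490 + 42 + 7
= 89134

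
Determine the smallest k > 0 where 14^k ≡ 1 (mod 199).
99

199 is prime, so ord(14) divides φ(199) = 198.
Divisors of 198: 1, 2, 3, 6, 9, 11, 18, 22, 33, 66, 99, 198.
Repeated squaring: 14^1 ≡ 14, 14^2 ≡ 196, 14^4 ≡ 9, 14^8 ≡ 81, 14^16 ≡ 193, 14^32 ≡ 36, 14^64 ≡ 102, 14^128 ≡ 56 (mod 199).
Test 14^d mod 199 for each divisor d in increasing order:
14^1 ≡ 14
14^2 ≡ 196
14^3 = 14^2·14^1 ≡ 157
14^6 = 14^4·14^2 ≡ 172
14^9 = 14^8·14^1 ≡ 139
14^11 = 14^8·14^2·14^1 ≡ 180
14^18 = 14^16·14^2 ≡ 18
14^22 = 14^16·14^4·14^2 ≡ 162
14^33 = 14^32·14^1 ≡ 106
14^66 = 14^64·14^2 ≡ 92
14^99 = 14^64·14^32·14^2·14^1 ≡ 1  ← first divisor giving 1
The order is 99.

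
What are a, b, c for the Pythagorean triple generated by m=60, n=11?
(3479, 1320, 3721)

Euclid's formula: a = m² - n², b = 2mn, c = m² + n²
m = 60, n = 11
a = 60² - 11² = 3600 - 121 = 3479
b = 2 × 60 × 11 = 1320
c = 60² + 11² = 3600 + 121 = 3721
Verification: 3479² + 1320² = 12103441 + 1742400 = 13845841 = 3721² ✓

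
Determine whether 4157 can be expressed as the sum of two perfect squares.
26² + 59² (a=26, b=59)

Factorization: 4157 = 4157
By Fermat: n is sum of two squares iff every prime p ≡ 3 (mod 4) appears to even power.
All primes ≡ 3 (mod 4) appear to even power.
Search a = 0, 1, 2, … for 4157 - a² a perfect square: first hit at a = 26: 4157 - 676 = 3481 = 59².
4157 = 26² + 59² = 676 + 3481 ✓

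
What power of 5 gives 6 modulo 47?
38

Baby-step giant-step with step n = ⌈√47⌉ = 7.
Baby steps 5^j mod 47 (j:value) for j=0..6: 0:1, 1:5, 2:25, 3:31, 4:14, 5:23, 6:21.
Giant-step multiplier: 5^(-7) ≡ 5^(46-7) = 5^39 ≡ 30 (mod 47).
Giant steps γ_i = 6·30^i mod 47: γ_0=6, γ_1=39, γ_2=42, γ_3=38, γ_4=12, γ_5=31 (in table at j=3).
x = i·n + j = 5·7 + 3 = 38.
Check: 5^38 ≡ 6 (mod 47).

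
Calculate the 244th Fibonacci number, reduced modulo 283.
223

Matrix identity: Q^n = [[F_(n+1), F_n], [F_n, F_(n-1)]] with Q = [[1,1],[1,0]].
n = 244 = 11110100₂. Square-and-multiply, entries mod 283:
Q^1 = [[1,1],[1,0]]
Q^3 = (Q^1)²·Q = [[3,2],[2,1]]
Q^7 = (Q^3)²·Q = [[21,13],[13,8]]
Q^15 = (Q^7)²·Q = [[138,44],[44,94]]
Q^30 = (Q^15)² = [[38,20],[20,18]]
Q^61 = (Q^30)²·Q = [[134,146],[146,271]]
Q^122 = (Q^61)² = [[218,266],[266,235]]
Q^244 = (Q^122)² = [[269,223],[223,46]]
F_244 mod 283 = Q^244[0][1] = 223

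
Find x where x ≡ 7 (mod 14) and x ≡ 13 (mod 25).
63

Using Chinese Remainder Theorem:
M = 14 × 25 = 350
M1 = 25, M2 = 14
y1 = 25^(-1) mod 14 = 9
y2 = 14^(-1) mod 25 = 9
x = (7×25×9 + 13×14×9) mod 350 = 63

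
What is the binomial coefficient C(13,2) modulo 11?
1

Using Lucas' theorem:
Write n=13 and k=2 in base 11:
n in base 11: [1, 2]
k in base 11: [0, 2]
C(13,2) mod 11 = ∏ C(n_i, k_i) mod 11
Digit binomials (mod 11): C(1,0) = 1; C(2,2) = 1
Product: 1 × 1 = 1 ≡ 1 (mod 11)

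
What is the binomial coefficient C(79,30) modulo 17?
0

Using Lucas' theorem:
Write n=79 and k=30 in base 17:
n in base 17: [4, 11]
k in base 17: [1, 13]
C(79,30) mod 17 = ∏ C(n_i, k_i) mod 17
Digit binomials (mod 17): C(4,1) = 4; C(11,13) = 0 (k_i > n_i)
Product: 4 × 0 = 0 ≡ 0 (mod 17)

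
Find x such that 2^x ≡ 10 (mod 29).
23

Baby-step giant-step with step n = ⌈√29⌉ = 6.
Baby steps 2^j mod 29 (j:value) for j=0..5: 0:1, 1:2, 2:4, 3:8, 4:16, 5:3.
Giant-step multiplier: 2^(-6) ≡ 2^(28-6) = 2^22 ≡ 5 (mod 29).
Giant steps γ_i = 10·5^i mod 29: γ_0=10, γ_1=21, γ_2=18, γ_3=3 (in table at j=5).
x = i·n + j = 3·6 + 5 = 23.
Check: 2^23 ≡ 10 (mod 29).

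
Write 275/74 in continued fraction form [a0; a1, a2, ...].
[3; 1, 2, 1, 1, 10]

Euclidean algorithm steps:
275 = 3 × 74 + 53
74 = 1 × 53 + 21
53 = 2 × 21 + 11
21 = 1 × 11 + 10
11 = 1 × 10 + 1
10 = 10 × 1 + 0
Continued fraction: [3; 1, 2, 1, 1, 10]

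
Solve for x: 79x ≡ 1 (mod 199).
131

gcd(79, 199) = 1, so the inverse exists.
Extended Euclidean algorithm on (199, 79):
199 = 2 × 79 + 41  ⟹  41 = (1)·199 + (-2)·79
79 = 1 × 41 + 38  ⟹  38 = (-1)·199 + (3)·79
41 = 1 × 38 + 3  ⟹  3 = (2)·199 + (-5)·79
38 = 12 × 3 + 2  ⟹  2 = (-25)·199 + (63)·79
3 = 1 × 2 + 1  ⟹  1 = (27)·199 + (-68)·79
So (-68)·79 ≡ 1 (mod 199), i.e. 79^(-1) ≡ -68 ≡ 131 (mod 199).
Check: 79 × 131 = 10349 ≡ 1 (mod 199)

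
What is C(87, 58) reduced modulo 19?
6

Using Lucas' theorem:
Write n=87 and k=58 in base 19:
n in base 19: [4, 11]
k in base 19: [3, 1]
C(87,58) mod 19 = ∏ C(n_i, k_i) mod 19
Digit binomials (mod 19): C(4,3) = 4; C(11,1) = 11
Product: 4 × 11 = 44 ≡ 6 (mod 19)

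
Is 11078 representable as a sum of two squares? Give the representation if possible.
Not possible

Factorization: 11078 = 2 × 29 × 191
By Fermat: n is sum of two squares iff every prime p ≡ 3 (mod 4) appears to even power.
Prime(s) ≡ 3 (mod 4) with odd exponent: [(191, 1)]
Therefore 11078 cannot be expressed as a² + b².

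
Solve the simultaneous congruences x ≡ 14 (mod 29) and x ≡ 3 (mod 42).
507

Using Chinese Remainder Theorem:
M = 29 × 42 = 1218
M1 = 42, M2 = 29
y1 = 42^(-1) mod 29 = 9
y2 = 29^(-1) mod 42 = 29
x = (14×42×9 + 3×29×29) mod 1218 = 507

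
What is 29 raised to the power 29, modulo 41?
11

Repeated squaring. Binary of 29 = 11101.
29^1 ≡ 29 (mod 41); 29^2 ≡ 21 (mod 41); 29^4 ≡ 31 (mod 41); 29^8 ≡ 18 (mod 41); 29^16 ≡ 37 (mod 41)
29^29 = 29^1 × 29^4 × 29^8 × 29^16 ≡ 11 (mod 41)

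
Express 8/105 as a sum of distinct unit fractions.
1/14 + 1/210

Greedy algorithm:
8/105: ceiling(105/8) = 14, use 1/14
1/210: ceiling(210/1) = 210, use 1/210
Result: 8/105 = 1/14 + 1/210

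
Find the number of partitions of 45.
89134

p(n) counts ways to write n as a sum of positive integers (order ignored).
Euler's pentagonal recurrence: p(k) = p(k-1) + p(k-2) - p(k-5) - p(k-7) + p(k-12) + p(k-15) - ... (offsets j(3j∓1)/2, signs ++--, p(0)=1, p(<0)=0).
DP table for k = 0..44: p(0)=1, p(1)=1, p(2)=2, p(3)=3, p(4)=5, p(5)=7, p(6)=11, p(7)=15, p(8)=22, p(9)=30, p(10)=42, p(11)=56, p(12)=77, p(13)=101, p(14)=135, p(15)=176, p(16)=231, p(17)=297, p(18)=385, p(19)=490, p(20)=627, p(21)=792, p(22)=1002, p(23)=1255, p(24)=1575, p(25)=1958, p(26)=2436, p(27)=3010, p(28)=3718, p(29)=4565, p(30)=5604, p(31)=6842, p(32)=8349, p(33)=10143, p(34)=12310, p(35)=14883, p(36)=17977, p(37)=21637, p(38)=26015, p(39)=31185, p(40)=37338, p(41)=44583, p(42)=53174, p(43)=63261, p(44)=75175.
Final step: p(45) = p(44) + p(43) - p(40) - p(38) + p(33) + p(30) - p(23) - p(19) + p(10) + p(5)
= 75175 + 63261 - 37338 - 26015 + 10143 + 5604 - 1255 - 490 + 42 + 7
= 89134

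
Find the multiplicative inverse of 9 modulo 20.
9

gcd(9, 20) = 1, so the inverse exists.
Extended Euclidean algorithm on (20, 9):
20 = 2 × 9 + 2  ⟹  2 = (1)·20 + (-2)·9
9 = 4 × 2 + 1  ⟹  1 = (-4)·20 + (9)·9
So (9)·9 ≡ 1 (mod 20), i.e. 9^(-1) ≡ 9 (mod 20).
Check: 9 × 9 = 81 ≡ 1 (mod 20)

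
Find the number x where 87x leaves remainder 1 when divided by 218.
213

gcd(87, 218) = 1, so the inverse exists.
Extended Euclidean algorithm on (218, 87):
218 = 2 × 87 + 44  ⟹  44 = (1)·218 + (-2)·87
87 = 1 × 44 + 43  ⟹  43 = (-1)·218 + (3)·87
44 = 1 × 43 + 1  ⟹  1 = (2)·218 + (-5)·87
So (-5)·87 ≡ 1 (mod 218), i.e. 87^(-1) ≡ -5 ≡ 213 (mod 218).
Check: 87 × 213 = 18531 ≡ 1 (mod 218)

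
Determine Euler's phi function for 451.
400

451 = 11 × 41
φ(n) = n × ∏(1 - 1/p) for each prime p dividing n
φ(451) = 451 × (1 - 1/11) × (1 - 1/41) = 400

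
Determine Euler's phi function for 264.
80

264 = 2^3 × 3 × 11
φ(n) = n × ∏(1 - 1/p) for each prime p dividing n
φ(264) = 264 × (1 - 1/2) × (1 - 1/3) × (1 - 1/11) = 80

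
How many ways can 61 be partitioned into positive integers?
1121505

p(n) counts ways to write n as a sum of positive integers (order ignored).
Euler's pentagonal recurrence: p(k) = p(k-1) + p(k-2) - p(k-5) - p(k-7) + p(k-12) + p(k-15) - ... (offsets j(3j∓1)/2, signs ++--, p(0)=1, p(<0)=0).
DP table for k = 0..60: p(0)=1, p(1)=1, p(2)=2, p(3)=3, p(4)=5, p(5)=7, p(6)=11, p(7)=15, p(8)=22, p(9)=30, p(10)=42, p(11)=56, p(12)=77, p(13)=101, p(14)=135, p(15)=176, p(16)=231, p(17)=297, p(18)=385, p(19)=490, p(20)=627, p(21)=792, p(22)=1002, p(23)=1255, p(24)=1575, p(25)=1958, p(26)=2436, p(27)=3010, p(28)=3718, p(29)=4565, p(30)=5604, p(31)=6842, p(32)=8349, p(33)=10143, p(34)=12310, p(35)=14883, p(36)=17977, p(37)=21637, p(38)=26015, p(39)=31185, p(40)=37338, p(41)=44583, p(42)=53174, p(43)=63261, p(44)=75175, p(45)=89134, p(46)=105558, p(47)=124754, p(48)=147273, p(49)=173525, p(50)=204226, p(51)=239943, p(52)=281589, p(53)=329931, p(54)=386155, p(55)=451276, p(56)=526823, p(57)=614154, p(58)=715220, p(59)=831820, p(60)=966467.
Final step: p(61) = p(60) + p(59) - p(56) - p(54) + p(49) + p(46) - p(39) - p(35) + p(26) + p(21) - p(10) - p(4)
= 966467 + 831820 - 526823 - 386155 + 173525 + 105558 - 31185 - 14883 + 2436 + 792 - 42 - 5
= 1121505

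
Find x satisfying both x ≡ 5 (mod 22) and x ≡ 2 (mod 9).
137

Using Chinese Remainder Theorem:
M = 22 × 9 = 198
M1 = 9, M2 = 22
y1 = 9^(-1) mod 22 = 5
y2 = 22^(-1) mod 9 = 7
x = (5×9×5 + 2×22×7) mod 198 = 137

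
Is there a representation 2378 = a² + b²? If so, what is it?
13² + 47² (a=13, b=47)

Factorization: 2378 = 2 × 29 × 41
By Fermat: n is sum of two squares iff every prime p ≡ 3 (mod 4) appears to even power.
All primes ≡ 3 (mod 4) appear to even power.
Search a = 0, 1, 2, … for 2378 - a² a perfect square: first hit at a = 13: 2378 - 169 = 2209 = 47².
2378 = 13² + 47² = 169 + 2209 ✓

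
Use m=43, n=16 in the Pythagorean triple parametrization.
(1593, 1376, 2105)

Euclid's formula: a = m² - n², b = 2mn, c = m² + n²
m = 43, n = 16
a = 43² - 16² = 1849 - 256 = 1593
b = 2 × 43 × 16 = 1376
c = 43² + 16² = 1849 + 256 = 2105
Verification: 1593² + 1376² = 2537649 + 1893376 = 4431025 = 2105² ✓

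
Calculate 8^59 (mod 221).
70

Repeated squaring. Binary of 59 = 111011.
8^1 ≡ 8 (mod 221); 8^2 ≡ 64 (mod 221); 8^4 ≡ 118 (mod 221); 8^8 ≡ 1 (mod 221); 8^16 ≡ 1 (mod 221); 8^32 ≡ 1 (mod 221)
8^59 = 8^1 × 8^2 × 8^8 × 8^16 × 8^32 ≡ 70 (mod 221)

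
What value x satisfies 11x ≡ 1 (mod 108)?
59

gcd(11, 108) = 1, so the inverse exists.
Extended Euclidean algorithm on (108, 11):
108 = 9 × 11 + 9  ⟹  9 = (1)·108 + (-9)·11
11 = 1 × 9 + 2  ⟹  2 = (-1)·108 + (10)·11
9 = 4 × 2 + 1  ⟹  1 = (5)·108 + (-49)·11
So (-49)·11 ≡ 1 (mod 108), i.e. 11^(-1) ≡ -49 ≡ 59 (mod 108).
Check: 11 × 59 = 649 ≡ 1 (mod 108)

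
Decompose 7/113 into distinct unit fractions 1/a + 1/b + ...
1/17 + 1/321 + 1/123329 + 1/19012429473 + 1/481963299268719647499

Greedy algorithm:
7/113: ceiling(113/7) = 17, use 1/17
6/1921: ceiling(1921/6) = 321, use 1/321
5/616641: ceiling(616641/5) = 123329, use 1/123329
4/76049717889: ceiling(76049717889/4) = 19012429473, use 1/19012429473
1/481963299268719647499: ceiling(481963299268719647499/1) = 481963299268719647499, use 1/481963299268719647499
Result: 7/113 = 1/17 + 1/321 + 1/123329 + 1/19012429473 + 1/481963299268719647499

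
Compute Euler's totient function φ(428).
212

428 = 2^2 × 107
φ(n) = n × ∏(1 - 1/p) for each prime p dividing n
φ(428) = 428 × (1 - 1/2) × (1 - 1/107) = 212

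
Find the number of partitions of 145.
24908858009

p(n) counts ways to write n as a sum of positive integers (order ignored).
Euler's pentagonal recurrence: p(k) = p(k-1) + p(k-2) - p(k-5) - p(k-7) + p(k-12) + p(k-15) - ... (offsets j(3j∓1)/2, signs ++--, p(0)=1, p(<0)=0).
DP table for k = 0..144: p(0)=1, p(1)=1, p(2)=2, p(3)=3, p(4)=5, p(5)=7, p(6)=11, p(7)=15, p(8)=22, p(9)=30, p(10)=42, p(11)=56, p(12)=77, p(13)=101, p(14)=135, p(15)=176, p(16)=231, p(17)=297, p(18)=385, p(19)=490, p(20)=627, p(21)=792, p(22)=1002, p(23)=1255, p(24)=1575, p(25)=1958, p(26)=2436, p(27)=3010, p(28)=3718, p(29)=4565, p(30)=5604, p(31)=6842, p(32)=8349, p(33)=10143, p(34)=12310, p(35)=14883, p(36)=17977, p(37)=21637, p(38)=26015, p(39)=31185, p(40)=37338, p(41)=44583, p(42)=53174, p(43)=63261, p(44)=75175, p(45)=89134, p(46)=105558, p(47)=124754, p(48)=147273, p(49)=173525, p(50)=204226, p(51)=239943, p(52)=281589, p(53)=329931, p(54)=386155, p(55)=451276, p(56)=526823, p(57)=614154, p(58)=715220, p(59)=831820, p(60)=966467, p(61)=1121505, p(62)=1300156, p(63)=1505499, p(64)=1741630, p(65)=2012558, p(66)=2323520, p(67)=2679689, p(68)=3087735, p(69)=3554345, p(70)=4087968, p(71)=4697205, p(72)=5392783, p(73)=6185689, p(74)=7089500, p(75)=8118264, p(76)=9289091, p(77)=10619863, p(78)=12132164, p(79)=13848650, p(80)=15796476, p(81)=18004327, p(82)=20506255, p(83)=23338469, p(84)=26543660, p(85)=30167357, p(86)=34262962, p(87)=38887673, p(88)=44108109, p(89)=49995925, p(90)=56634173, p(91)=64112359, p(92)=72533807, p(93)=82010177, p(94)=92669720, p(95)=104651419, p(96)=118114304, p(97)=133230930, p(98)=150198136, p(99)=169229875, p(100)=190569292, p(101)=214481126, p(102)=241265379, p(103)=271248950, p(104)=304801365, p(105)=342325709, p(106)=384276336, p(107)=431149389, p(108)=483502844, p(109)=541946240, p(110)=607163746, p(111)=679903203, p(112)=761002156, p(113)=851376628, p(114)=952050665, p(115)=1064144451, p(116)=1188908248, p(117)=1327710076, p(118)=1482074143, p(119)=1653668665, p(120)=1844349560, p(121)=2056148051, p(122)=2291320912, p(123)=2552338241, p(124)=2841940500, p(125)=3163127352, p(126)=3519222692, p(127)=3913864295, p(128)=4351078600, p(129)=4835271870, p(130)=5371315400, p(131)=5964539504, p(132)=6620830889, p(133)=7346629512, p(134)=8149040695, p(135)=9035836076, p(136)=10015581680, p(137)=11097645016, p(138)=12292341831, p(139)=13610949895, p(140)=15065878135, p(141)=16670689208, p(142)=18440293320, p(143)=20390982757, p(144)=22540654445.
Final step: p(145) = p(144) + p(143) - p(140) - p(138) + p(133) + p(130) - p(123) - p(119) + p(110) + p(105) - p(94) - p(88) + p(75) + p(68) - p(53) - p(45) + p(28) + p(19) - p(0)
= 22540654445 + 20390982757 - 15065878135 - 12292341831 + 7346629512 + 5371315400 - 2552338241 - 1653668665 + 607163746 + 342325709 - 92669720 - 44108109 + 8118264 + 3087735 - 329931 - 89134 + 3718 + 490 - 1
= 24908858009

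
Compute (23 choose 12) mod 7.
0

Using Lucas' theorem:
Write n=23 and k=12 in base 7:
n in base 7: [3, 2]
k in base 7: [1, 5]
C(23,12) mod 7 = ∏ C(n_i, k_i) mod 7
Digit binomials (mod 7): C(3,1) = 3; C(2,5) = 0 (k_i > n_i)
Product: 3 × 0 = 0 ≡ 0 (mod 7)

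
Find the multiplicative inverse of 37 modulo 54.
19

gcd(37, 54) = 1, so the inverse exists.
Extended Euclidean algorithm on (54, 37):
54 = 1 × 37 + 17  ⟹  17 = (1)·54 + (-1)·37
37 = 2 × 17 + 3  ⟹  3 = (-2)·54 + (3)·37
17 = 5 × 3 + 2  ⟹  2 = (11)·54 + (-16)·37
3 = 1 × 2 + 1  ⟹  1 = (-13)·54 + (19)·37
So (19)·37 ≡ 1 (mod 54), i.e. 37^(-1) ≡ 19 (mod 54).
Check: 37 × 19 = 703 ≡ 1 (mod 54)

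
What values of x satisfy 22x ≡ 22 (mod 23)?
x ≡ 1 (mod 23)

gcd(22, 23) = 1, which divides 22, so solutions exist.
Find 22^(-1) mod 23 by the extended Euclidean algorithm:
23 = 1 × 22 + 1  ⟹  1 = (1)·23 + (-1)·22
So (-1)·22 ≡ 1 (mod 23), i.e. 22^(-1) ≡ -1 ≡ 22 (mod 23).
x ≡ 22 × 22 = 484 ≡ 1 (mod 23).
Check: 22 × 1 = 22 ≡ 22 (mod 23).
Unique solution: x ≡ 1 (mod 23)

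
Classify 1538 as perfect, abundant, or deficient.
deficient

Proper divisors of 1538: sum = 1 + 2 + 769 = 772
Since 772 < 1538, 1538 is deficient.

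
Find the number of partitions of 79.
13848650

p(n) counts ways to write n as a sum of positive integers (order ignored).
Euler's pentagonal recurrence: p(k) = p(k-1) + p(k-2) - p(k-5) - p(k-7) + p(k-12) + p(k-15) - ... (offsets j(3j∓1)/2, signs ++--, p(0)=1, p(<0)=0).
DP table for k = 0..78: p(0)=1, p(1)=1, p(2)=2, p(3)=3, p(4)=5, p(5)=7, p(6)=11, p(7)=15, p(8)=22, p(9)=30, p(10)=42, p(11)=56, p(12)=77, p(13)=101, p(14)=135, p(15)=176, p(16)=231, p(17)=297, p(18)=385, p(19)=490, p(20)=627, p(21)=792, p(22)=1002, p(23)=1255, p(24)=1575, p(25)=1958, p(26)=2436, p(27)=3010, p(28)=3718, p(29)=4565, p(30)=5604, p(31)=6842, p(32)=8349, p(33)=10143, p(34)=12310, p(35)=14883, p(36)=17977, p(37)=21637, p(38)=26015, p(39)=31185, p(40)=37338, p(41)=44583, p(42)=53174, p(43)=63261, p(44)=75175, p(45)=89134, p(46)=105558, p(47)=124754, p(48)=147273, p(49)=173525, p(50)=204226, p(51)=239943, p(52)=281589, p(53)=329931, p(54)=386155, p(55)=451276, p(56)=526823, p(57)=614154, p(58)=715220, p(59)=831820, p(60)=966467, p(61)=1121505, p(62)=1300156, p(63)=1505499, p(64)=1741630, p(65)=2012558, p(66)=2323520, p(67)=2679689, p(68)=3087735, p(69)=3554345, p(70)=4087968, p(71)=4697205, p(72)=5392783, p(73)=6185689, p(74)=7089500, p(75)=8118264, p(76)=9289091, p(77)=10619863, p(78)=12132164.
Final step: p(79) = p(78) + p(77) - p(74) - p(72) + p(67) + p(64) - p(57) - p(53) + p(44) + p(39) - p(28) - p(22) + p(9) + p(2)
= 12132164 + 10619863 - 7089500 - 5392783 + 2679689 + 1741630 - 614154 - 329931 + 75175 + 31185 - 3718 - 1002 + 30 + 2
= 13848650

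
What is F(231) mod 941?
304

Matrix identity: Q^n = [[F_(n+1), F_n], [F_n, F_(n-1)]] with Q = [[1,1],[1,0]].
n = 231 = 11100111₂. Square-and-multiply, entries mod 941:
Q^1 = [[1,1],[1,0]]
Q^3 = (Q^1)²·Q = [[3,2],[2,1]]
Q^7 = (Q^3)²·Q = [[21,13],[13,8]]
Q^14 = (Q^7)² = [[610,377],[377,233]]
Q^28 = (Q^14)² = [[443,694],[694,690]]
Q^57 = (Q^28)²·Q = [[932,365],[365,567]]
Q^115 = (Q^57)²·Q = [[98,625],[625,414]]
Q^231 = (Q^115)²·Q = [[364,304],[304,60]]
F_231 mod 941 = Q^231[0][1] = 304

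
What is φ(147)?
84

147 = 3 × 7^2
φ(n) = n × ∏(1 - 1/p) for each prime p dividing n
φ(147) = 147 × (1 - 1/3) × (1 - 1/7) = 84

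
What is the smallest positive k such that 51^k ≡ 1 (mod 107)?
106

107 is prime, so ord(51) divides φ(107) = 106.
Divisors of 106: 1, 2, 53, 106.
Repeated squaring: 51^1 ≡ 51, 51^2 ≡ 33, 51^4 ≡ 19, 51^8 ≡ 40, 51^16 ≡ 102, 51^32 ≡ 25, 51^64 ≡ 90 (mod 107).
Test 51^d mod 107 for each divisor d in increasing order:
51^1 ≡ 51
51^2 ≡ 33
51^53 = 51^32·51^16·51^4·51^1 ≡ 106
51^106 = 51^64·51^32·51^8·51^2 ≡ 1  ← first divisor giving 1
The order is 106.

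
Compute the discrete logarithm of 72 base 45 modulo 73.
36

Baby-step giant-step with step n = ⌈√73⌉ = 9.
Baby steps 45^j mod 73 (j:value) for j=0..8: 0:1, 1:45, 2:54, 3:21, 4:69, 5:39, 6:3, 7:62, 8:16.
Giant-step multiplier: 45^(-9) ≡ 45^(72-9) = 45^63 ≡ 51 (mod 73).
Giant steps γ_i = 72·51^i mod 73: γ_0=72, γ_1=22, γ_2=27, γ_3=63, γ_4=1 (in table at j=0).
x = i·n + j = 4·9 + 0 = 36.
Check: 45^36 ≡ 72 (mod 73).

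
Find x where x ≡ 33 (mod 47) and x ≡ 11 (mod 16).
315

Using Chinese Remainder Theorem:
M = 47 × 16 = 752
M1 = 16, M2 = 47
y1 = 16^(-1) mod 47 = 3
y2 = 47^(-1) mod 16 = 15
x = (33×16×3 + 11×47×15) mod 752 = 315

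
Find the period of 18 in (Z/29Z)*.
28

29 is prime, so ord(18) divides φ(29) = 28.
Divisors of 28: 1, 2, 4, 7, 14, 28.
Repeated squaring: 18^1 ≡ 18, 18^2 ≡ 5, 18^4 ≡ 25, 18^8 ≡ 16, 18^16 ≡ 24 (mod 29).
Test 18^d mod 29 for each divisor d in increasing order:
18^1 ≡ 18
18^2 ≡ 5
18^4 ≡ 25
18^7 = 18^4·18^2·18^1 ≡ 17
18^14 = 18^8·18^4·18^2 ≡ 28
18^28 = 18^16·18^8·18^4 ≡ 1  ← first divisor giving 1
The order is 28.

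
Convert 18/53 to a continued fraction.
[0; 2, 1, 17]

Euclidean algorithm steps:
18 = 0 × 53 + 18
53 = 2 × 18 + 17
18 = 1 × 17 + 1
17 = 17 × 1 + 0
Continued fraction: [0; 2, 1, 17]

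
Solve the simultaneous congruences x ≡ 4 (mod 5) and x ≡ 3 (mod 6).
9

Using Chinese Remainder Theorem:
M = 5 × 6 = 30
M1 = 6, M2 = 5
y1 = 6^(-1) mod 5 = 1
y2 = 5^(-1) mod 6 = 5
x = (4×6×1 + 3×5×5) mod 30 = 9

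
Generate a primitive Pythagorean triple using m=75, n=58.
(2261, 8700, 8989)

Euclid's formula: a = m² - n², b = 2mn, c = m² + n²
m = 75, n = 58
a = 75² - 58² = 5625 - 3364 = 2261
b = 2 × 75 × 58 = 8700
c = 75² + 58² = 5625 + 3364 = 8989
Verification: 2261² + 8700² = 5112121 + 75690000 = 80802121 = 8989² ✓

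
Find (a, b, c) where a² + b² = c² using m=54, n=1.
(2915, 108, 2917)

Euclid's formula: a = m² - n², b = 2mn, c = m² + n²
m = 54, n = 1
a = 54² - 1² = 2916 - 1 = 2915
b = 2 × 54 × 1 = 108
c = 54² + 1² = 2916 + 1 = 2917
Verification: 2915² + 108² = 8497225 + 11664 = 8508889 = 2917² ✓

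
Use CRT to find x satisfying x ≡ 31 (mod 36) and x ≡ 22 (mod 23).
643

Using Chinese Remainder Theorem:
M = 36 × 23 = 828
M1 = 23, M2 = 36
y1 = 23^(-1) mod 36 = 11
y2 = 36^(-1) mod 23 = 16
x = (31×23×11 + 22×36×16) mod 828 = 643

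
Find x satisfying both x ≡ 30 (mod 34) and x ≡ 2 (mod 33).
200

Using Chinese Remainder Theorem:
M = 34 × 33 = 1122
M1 = 33, M2 = 34
y1 = 33^(-1) mod 34 = 33
y2 = 34^(-1) mod 33 = 1
x = (30×33×33 + 2×34×1) mod 1122 = 200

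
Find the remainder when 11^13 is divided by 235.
66

Repeated squaring. Binary of 13 = 1101.
11^1 ≡ 11 (mod 235); 11^2 ≡ 121 (mod 235); 11^4 ≡ 71 (mod 235); 11^8 ≡ 106 (mod 235)
11^13 = 11^1 × 11^4 × 11^8 ≡ 66 (mod 235)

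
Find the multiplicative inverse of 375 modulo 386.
35

gcd(375, 386) = 1, so the inverse exists.
Extended Euclidean algorithm on (386, 375):
386 = 1 × 375 + 11  ⟹  11 = (1)·386 + (-1)·375
375 = 34 × 11 + 1  ⟹  1 = (-34)·386 + (35)·375
So (35)·375 ≡ 1 (mod 386), i.e. 375^(-1) ≡ 35 (mod 386).
Check: 375 × 35 = 13125 ≡ 1 (mod 386)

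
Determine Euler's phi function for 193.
192

193 = 193
φ(n) = n × ∏(1 - 1/p) for each prime p dividing n
φ(193) = 193 × (1 - 1/193) = 192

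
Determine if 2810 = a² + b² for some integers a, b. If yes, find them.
1² + 53² (a=1, b=53)

Factorization: 2810 = 2 × 5 × 281
By Fermat: n is sum of two squares iff every prime p ≡ 3 (mod 4) appears to even power.
All primes ≡ 3 (mod 4) appear to even power.
Search a = 0, 1, 2, … for 2810 - a² a perfect square: first hit at a = 1: 2810 - 1 = 2809 = 53².
2810 = 1² + 53² = 1 + 2809 ✓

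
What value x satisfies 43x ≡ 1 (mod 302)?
295

gcd(43, 302) = 1, so the inverse exists.
Extended Euclidean algorithm on (302, 43):
302 = 7 × 43 + 1  ⟹  1 = (1)·302 + (-7)·43
So (-7)·43 ≡ 1 (mod 302), i.e. 43^(-1) ≡ -7 ≡ 295 (mod 302).
Check: 43 × 295 = 12685 ≡ 1 (mod 302)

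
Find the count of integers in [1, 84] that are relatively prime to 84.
24

84 = 2^2 × 3 × 7
φ(n) = n × ∏(1 - 1/p) for each prime p dividing n
φ(84) = 84 × (1 - 1/2) × (1 - 1/3) × (1 - 1/7) = 24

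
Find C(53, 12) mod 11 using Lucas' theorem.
3

Using Lucas' theorem:
Write n=53 and k=12 in base 11:
n in base 11: [4, 9]
k in base 11: [1, 1]
C(53,12) mod 11 = ∏ C(n_i, k_i) mod 11
Digit binomials (mod 11): C(4,1) = 4; C(9,1) = 9
Product: 4 × 9 = 36 ≡ 3 (mod 11)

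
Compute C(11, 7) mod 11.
0

Using Lucas' theorem:
Write n=11 and k=7 in base 11:
n in base 11: [1, 0]
k in base 11: [0, 7]
C(11,7) mod 11 = ∏ C(n_i, k_i) mod 11
Digit binomials (mod 11): C(1,0) = 1; C(0,7) = 0 (k_i > n_i)
Product: 1 × 0 = 0 ≡ 0 (mod 11)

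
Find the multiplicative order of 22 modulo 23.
2

23 is prime, so ord(22) divides φ(23) = 22.
Divisors of 22: 1, 2, 11, 22.
Repeated squaring: 22^1 ≡ 22, 22^2 ≡ 1, 22^4 ≡ 1, 22^8 ≡ 1, 22^16 ≡ 1 (mod 23).
Test 22^d mod 23 for each divisor d in increasing order:
22^1 ≡ 22
22^2 ≡ 1  ← first divisor giving 1
The order is 2.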